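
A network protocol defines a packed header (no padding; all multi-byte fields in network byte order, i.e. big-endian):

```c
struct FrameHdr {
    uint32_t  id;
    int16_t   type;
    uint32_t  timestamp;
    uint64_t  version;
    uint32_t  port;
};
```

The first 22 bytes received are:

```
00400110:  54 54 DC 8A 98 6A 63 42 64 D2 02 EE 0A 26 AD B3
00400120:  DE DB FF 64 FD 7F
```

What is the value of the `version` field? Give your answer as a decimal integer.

211117393772273371

`version` follows `id` (4 B), `type` (2 B), `timestamp` (4 B), so it starts at offset 4 + 2 + 4 = 10 and occupies 8 bytes.
Bytes at offsets 10..17: 02 EE 0A 26 AD B3 DE DB.
In big-endian order the high byte comes first in memory.
The bytes are already most-significant first: 0x02EE0A26ADB3DEDB.
0x02EE0A26ADB3DEDB = 211117393772273371.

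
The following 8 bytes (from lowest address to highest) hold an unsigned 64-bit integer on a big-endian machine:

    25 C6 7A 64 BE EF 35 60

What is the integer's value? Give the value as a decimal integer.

2721997597910709600

Big-endian stores the most-significant byte at the lowest address.
The bytes are already most-significant first: 0x25C67A64BEEF3560.
0x25C67A64BEEF3560 = 2721997597910709600.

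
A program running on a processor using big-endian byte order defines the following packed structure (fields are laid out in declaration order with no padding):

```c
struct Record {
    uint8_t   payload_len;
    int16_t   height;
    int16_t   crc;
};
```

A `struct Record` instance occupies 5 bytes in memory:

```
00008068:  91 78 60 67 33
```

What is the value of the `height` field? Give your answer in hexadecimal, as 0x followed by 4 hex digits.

0x7860

`height` follows `payload_len` (1 byte), so it starts at byte offset 1 and occupies 2 bytes.
Bytes at offsets 1..2: 78 60.
Big-endian: lowest address holds the most-significant byte.
The bytes are already most-significant first: 0x7860.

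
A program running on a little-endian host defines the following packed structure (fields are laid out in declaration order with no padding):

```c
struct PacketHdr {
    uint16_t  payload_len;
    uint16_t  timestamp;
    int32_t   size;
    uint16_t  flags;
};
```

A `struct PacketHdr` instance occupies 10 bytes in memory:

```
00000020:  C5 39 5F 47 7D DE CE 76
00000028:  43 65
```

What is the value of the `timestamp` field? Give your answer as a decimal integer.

18271

`timestamp` follows `payload_len` (2 bytes), so it starts at byte offset 2 and occupies 2 bytes.
Bytes at offsets 2..3: 5F 47.
Little-endian stores the least-significant byte at the lowest address.
Reassemble most-significant byte first: 47 5F → 0x475F.
0x475F = 18271.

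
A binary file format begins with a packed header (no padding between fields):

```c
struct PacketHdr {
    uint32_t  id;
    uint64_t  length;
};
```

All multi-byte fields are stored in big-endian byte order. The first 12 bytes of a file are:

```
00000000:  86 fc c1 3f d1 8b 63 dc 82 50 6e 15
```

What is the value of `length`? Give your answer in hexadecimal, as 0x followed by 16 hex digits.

`length` follows `id` (4 bytes), so it starts at byte offset 4 and occupies 8 bytes.
Bytes at offsets 4..11: D1 8B 63 DC 82 50 6E 15.
Big-endian stores the most-significant byte at the lowest address.
The bytes are already most-significant first: 0xD18B63DC82506E15.

0xD18B63DC82506E15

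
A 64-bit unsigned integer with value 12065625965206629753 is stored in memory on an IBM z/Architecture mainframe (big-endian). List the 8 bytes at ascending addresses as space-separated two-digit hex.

12065625965206629753 in hexadecimal, padded to 64 bits, is 0xA771B6E390DEED79.
Split into bytes (most-significant first): A7 71 B6 E3 90 DE ED 79.
In big-endian order the high byte comes first in memory.
So the memory order matches the most-significant-first order: A7 71 B6 E3 90 DE ED 79.

A7 71 B6 E3 90 DE ED 79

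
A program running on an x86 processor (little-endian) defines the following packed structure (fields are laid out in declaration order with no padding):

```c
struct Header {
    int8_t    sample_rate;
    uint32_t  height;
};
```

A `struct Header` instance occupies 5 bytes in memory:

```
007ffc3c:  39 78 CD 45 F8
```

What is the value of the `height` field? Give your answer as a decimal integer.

4165324152

`height` follows `sample_rate` (1 byte), so it starts at byte offset 1 and occupies 4 bytes.
Bytes at offsets 1..4: 78 CD 45 F8.
Little-endian: lowest address holds the least-significant byte.
Reassemble most-significant byte first: F8 45 CD 78 → 0xF845CD78.
0xF845CD78 = 4165324152.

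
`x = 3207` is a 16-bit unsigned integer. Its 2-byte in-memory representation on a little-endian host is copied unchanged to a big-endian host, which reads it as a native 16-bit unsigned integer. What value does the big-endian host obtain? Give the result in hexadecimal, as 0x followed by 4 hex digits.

3207 in 16-bit hexadecimal is 0x0C87.
Stored little-endian, the bytes at ascending addresses are 87 0C.
Read back as big-endian, the last byte is least significant, giving 0x870C.

0x870C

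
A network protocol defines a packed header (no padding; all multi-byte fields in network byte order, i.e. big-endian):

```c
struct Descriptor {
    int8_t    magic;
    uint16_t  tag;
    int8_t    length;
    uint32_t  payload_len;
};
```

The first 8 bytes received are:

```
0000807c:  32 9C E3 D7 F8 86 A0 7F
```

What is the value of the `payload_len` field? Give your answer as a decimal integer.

4169572479

`payload_len` follows `magic` (1 B), `tag` (2 B), `length` (1 B), so it starts at offset 1 + 2 + 1 = 4 and occupies 4 bytes.
Bytes at offsets 4..7: F8 86 A0 7F.
Big-endian stores the most-significant byte at the lowest address.
The bytes are already most-significant first: 0xF886A07F.
0xF886A07F = 4169572479.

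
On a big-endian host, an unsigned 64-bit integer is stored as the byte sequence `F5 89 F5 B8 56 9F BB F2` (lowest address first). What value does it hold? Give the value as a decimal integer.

In big-endian order the high byte comes first in memory.
The bytes are already most-significant first: 0xF589F5B8569FBBF2.
0xF589F5B8569FBBF2 = 17692942783177800690.

17692942783177800690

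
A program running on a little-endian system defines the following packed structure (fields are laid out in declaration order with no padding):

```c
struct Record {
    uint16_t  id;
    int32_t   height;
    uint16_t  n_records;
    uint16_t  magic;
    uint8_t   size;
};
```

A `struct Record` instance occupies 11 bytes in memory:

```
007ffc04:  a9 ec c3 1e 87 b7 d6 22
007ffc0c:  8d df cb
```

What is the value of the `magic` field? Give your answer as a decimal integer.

57229

`magic` follows `id` (2 B), `height` (4 B), `n_records` (2 B), so it starts at offset 2 + 4 + 2 = 8 and occupies 2 bytes.
Bytes at offsets 8..9: 8D DF.
In little-endian order the low byte comes first in memory.
Reassemble most-significant byte first: DF 8D → 0xDF8D.
0xDF8D = 57229.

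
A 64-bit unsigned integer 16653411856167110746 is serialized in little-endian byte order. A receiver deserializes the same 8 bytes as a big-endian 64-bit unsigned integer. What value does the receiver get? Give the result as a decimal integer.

6523497603299876071

16653411856167110746 in 64-bit hexadecimal is 0xE71CCDD9811E885A.
Stored little-endian, the bytes at ascending addresses are 5A 88 1E 81 D9 CD 1C E7.
Read back as big-endian, the last byte is least significant, giving 0x5A881E81D9CD1CE7.
0x5A881E81D9CD1CE7 = 6523497603299876071.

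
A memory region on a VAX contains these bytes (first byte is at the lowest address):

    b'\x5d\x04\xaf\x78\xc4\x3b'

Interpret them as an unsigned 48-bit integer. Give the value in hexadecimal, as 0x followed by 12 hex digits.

Little-endian: lowest address holds the least-significant byte.
Reassemble most-significant byte first: 3B C4 78 AF 04 5D → 0x3BC478AF045D.

0x3BC478AF045D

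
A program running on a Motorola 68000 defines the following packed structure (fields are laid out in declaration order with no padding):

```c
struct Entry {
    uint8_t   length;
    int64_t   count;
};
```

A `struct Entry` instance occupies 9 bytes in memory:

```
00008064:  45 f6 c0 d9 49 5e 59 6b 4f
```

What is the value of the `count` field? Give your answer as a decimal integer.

`count` follows `length` (1 byte), so it starts at byte offset 1 and occupies 8 bytes.
Bytes at offsets 1..8: F6 C0 D9 49 5E 59 6B 4F.
Big-endian stores the most-significant byte at the lowest address.
The bytes are already most-significant first: 0xF6C0D9495E596B4F.
Top bit is set, so as a signed 64-bit value this is 0xF6C0D9495E596B4F − 2^64 = -666293835712074929.

-666293835712074929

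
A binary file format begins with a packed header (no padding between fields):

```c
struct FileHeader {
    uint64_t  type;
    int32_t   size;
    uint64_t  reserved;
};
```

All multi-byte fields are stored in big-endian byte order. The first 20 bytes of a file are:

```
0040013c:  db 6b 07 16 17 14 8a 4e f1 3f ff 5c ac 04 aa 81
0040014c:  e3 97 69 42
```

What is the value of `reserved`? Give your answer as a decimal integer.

`reserved` follows `type` (8 B), `size` (4 B), so it starts at offset 8 + 4 = 12 and occupies 8 bytes.
Bytes at offsets 12..19: AC 04 AA 81 E3 97 69 42.
Big-endian: lowest address holds the most-significant byte.
The bytes are already most-significant first: 0xAC04AA81E3976942.
0xAC04AA81E3976942 = 12395219549276301634.

12395219549276301634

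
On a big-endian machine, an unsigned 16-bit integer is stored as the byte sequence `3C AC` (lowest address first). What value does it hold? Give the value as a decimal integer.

15532

Big-endian stores the most-significant byte at the lowest address.
The bytes are already most-significant first: 0x3CAC.
0x3CAC = 15532.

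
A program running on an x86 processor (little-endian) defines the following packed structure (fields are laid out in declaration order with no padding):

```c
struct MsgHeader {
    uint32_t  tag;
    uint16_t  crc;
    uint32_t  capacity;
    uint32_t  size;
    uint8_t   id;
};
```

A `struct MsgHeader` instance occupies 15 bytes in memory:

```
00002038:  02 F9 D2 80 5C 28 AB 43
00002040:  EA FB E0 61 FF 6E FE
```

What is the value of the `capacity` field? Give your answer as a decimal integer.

`capacity` follows `tag` (4 B), `crc` (2 B), so it starts at offset 4 + 2 = 6 and occupies 4 bytes.
Bytes at offsets 6..9: AB 43 EA FB.
Little-endian: lowest address holds the least-significant byte.
Reassemble most-significant byte first: FB EA 43 AB → 0xFBEA43AB.
0xFBEA43AB = 4226433963.

4226433963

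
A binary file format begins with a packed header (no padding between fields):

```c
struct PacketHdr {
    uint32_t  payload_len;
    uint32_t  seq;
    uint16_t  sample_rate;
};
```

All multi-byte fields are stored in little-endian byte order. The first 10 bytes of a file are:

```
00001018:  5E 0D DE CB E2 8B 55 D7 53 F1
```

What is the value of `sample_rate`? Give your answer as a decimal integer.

61779

`sample_rate` follows `payload_len` (4 B), `seq` (4 B), so it starts at offset 4 + 4 = 8 and occupies 2 bytes.
Bytes at offsets 8..9: 53 F1.
In little-endian order the low byte comes first in memory.
Reassemble most-significant byte first: F1 53 → 0xF153.
0xF153 = 61779.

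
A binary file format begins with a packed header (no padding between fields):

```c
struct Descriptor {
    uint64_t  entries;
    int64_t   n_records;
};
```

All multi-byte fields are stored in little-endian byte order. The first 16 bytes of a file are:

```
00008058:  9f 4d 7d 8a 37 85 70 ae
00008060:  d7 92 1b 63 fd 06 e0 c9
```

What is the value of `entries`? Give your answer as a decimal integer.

12569693033584217503

`entries` is the first field, at byte offset 0, occupying 8 bytes.
Bytes at offsets 0..7: 9F 4D 7D 8A 37 85 70 AE.
In little-endian order the low byte comes first in memory.
Reassemble most-significant byte first: AE 70 85 37 8A 7D 4D 9F → 0xAE7085378A7D4D9F.
0xAE7085378A7D4D9F = 12569693033584217503.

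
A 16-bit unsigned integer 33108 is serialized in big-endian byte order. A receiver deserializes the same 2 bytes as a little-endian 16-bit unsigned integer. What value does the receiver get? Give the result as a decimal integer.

33108 in 16-bit hexadecimal is 0x8154.
Stored big-endian, the bytes at ascending addresses are 81 54.
Read back as little-endian, the first byte is least significant, giving 0x5481.
0x5481 = 21633.

21633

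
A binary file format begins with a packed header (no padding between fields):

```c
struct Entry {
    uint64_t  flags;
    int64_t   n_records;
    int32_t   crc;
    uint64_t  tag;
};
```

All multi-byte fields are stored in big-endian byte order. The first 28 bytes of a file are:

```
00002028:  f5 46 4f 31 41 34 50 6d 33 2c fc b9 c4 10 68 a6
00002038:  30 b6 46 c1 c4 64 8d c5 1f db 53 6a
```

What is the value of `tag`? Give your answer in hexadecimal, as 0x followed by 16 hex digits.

0xC4648DC51FDB536A

`tag` follows `flags` (8 B), `n_records` (8 B), `crc` (4 B), so it starts at offset 8 + 8 + 4 = 20 and occupies 8 bytes.
Bytes at offsets 20..27: C4 64 8D C5 1F DB 53 6A.
Big-endian: lowest address holds the most-significant byte.
The bytes are already most-significant first: 0xC4648DC51FDB536A.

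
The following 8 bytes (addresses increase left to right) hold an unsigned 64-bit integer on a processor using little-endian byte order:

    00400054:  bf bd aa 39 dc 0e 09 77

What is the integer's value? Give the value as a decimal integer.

8577403304326905279

In little-endian order the low byte comes first in memory.
Reassemble most-significant byte first: 77 09 0E DC 39 AA BD BF → 0x77090EDC39AABDBF.
0x77090EDC39AABDBF = 8577403304326905279.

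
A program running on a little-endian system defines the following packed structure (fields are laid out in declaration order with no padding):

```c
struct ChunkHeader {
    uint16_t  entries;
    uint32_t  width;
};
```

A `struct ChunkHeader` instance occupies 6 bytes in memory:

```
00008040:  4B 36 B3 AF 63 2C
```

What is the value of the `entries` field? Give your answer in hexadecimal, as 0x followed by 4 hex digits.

0x364B

`entries` is the first field, at byte offset 0, occupying 2 bytes.
Bytes at offsets 0..1: 4B 36.
Little-endian: lowest address holds the least-significant byte.
Reassemble most-significant byte first: 36 4B → 0x364B.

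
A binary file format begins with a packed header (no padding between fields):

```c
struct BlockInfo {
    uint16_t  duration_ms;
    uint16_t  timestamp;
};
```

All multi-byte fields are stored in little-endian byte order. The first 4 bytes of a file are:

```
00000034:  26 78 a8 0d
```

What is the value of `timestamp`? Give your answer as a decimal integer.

3496

`timestamp` follows `duration_ms` (2 bytes), so it starts at byte offset 2 and occupies 2 bytes.
Bytes at offsets 2..3: A8 0D.
Little-endian: lowest address holds the least-significant byte.
Reassemble most-significant byte first: 0D A8 → 0x0DA8.
0x0DA8 = 3496.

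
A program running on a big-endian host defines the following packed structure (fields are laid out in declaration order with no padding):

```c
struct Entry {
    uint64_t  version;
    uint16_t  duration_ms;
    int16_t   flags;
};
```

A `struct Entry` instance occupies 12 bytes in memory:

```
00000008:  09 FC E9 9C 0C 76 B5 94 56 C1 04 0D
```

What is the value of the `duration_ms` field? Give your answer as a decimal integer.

`duration_ms` follows `version` (8 bytes), so it starts at byte offset 8 and occupies 2 bytes.
Bytes at offsets 8..9: 56 C1.
Big-endian stores the most-significant byte at the lowest address.
The bytes are already most-significant first: 0x56C1.
0x56C1 = 22209.

22209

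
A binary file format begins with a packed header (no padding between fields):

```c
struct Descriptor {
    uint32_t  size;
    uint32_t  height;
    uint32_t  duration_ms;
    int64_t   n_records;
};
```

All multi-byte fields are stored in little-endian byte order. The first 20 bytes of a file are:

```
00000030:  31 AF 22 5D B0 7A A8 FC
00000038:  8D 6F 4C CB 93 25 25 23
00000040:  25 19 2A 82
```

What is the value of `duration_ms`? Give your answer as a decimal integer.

`duration_ms` follows `size` (4 B), `height` (4 B), so it starts at offset 4 + 4 = 8 and occupies 4 bytes.
Bytes at offsets 8..11: 8D 6F 4C CB.
In little-endian order the low byte comes first in memory.
Reassemble most-significant byte first: CB 4C 6F 8D → 0xCB4C6F8D.
0xCB4C6F8D = 3410784141.

3410784141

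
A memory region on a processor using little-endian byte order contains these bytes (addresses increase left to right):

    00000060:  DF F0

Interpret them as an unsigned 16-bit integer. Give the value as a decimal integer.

61663

Little-endian stores the least-significant byte at the lowest address.
Reassemble most-significant byte first: F0 DF → 0xF0DF.
0xF0DF = 61663.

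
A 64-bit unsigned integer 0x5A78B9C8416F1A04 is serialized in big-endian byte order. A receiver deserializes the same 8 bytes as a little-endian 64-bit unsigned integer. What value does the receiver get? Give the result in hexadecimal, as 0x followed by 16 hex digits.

Stored big-endian, the bytes at ascending addresses are 5A 78 B9 C8 41 6F 1A 04.
Read back as little-endian, the first byte is least significant, giving 0x041A6F41C8B9785A.

0x041A6F41C8B9785A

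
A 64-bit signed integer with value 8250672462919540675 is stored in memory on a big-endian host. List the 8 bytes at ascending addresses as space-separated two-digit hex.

8250672462919540675 in hexadecimal, padded to 64 bits, is 0x728046E41E6A9FC3.
Split into bytes (most-significant first): 72 80 46 E4 1E 6A 9F C3.
Big-endian stores the most-significant byte at the lowest address.
So the memory order matches the most-significant-first order: 72 80 46 E4 1E 6A 9F C3.

72 80 46 E4 1E 6A 9F C3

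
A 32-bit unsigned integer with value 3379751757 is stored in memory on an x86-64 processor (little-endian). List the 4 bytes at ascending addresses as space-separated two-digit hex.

4D EB 72 C9

3379751757 in hexadecimal, padded to 32 bits, is 0xC972EB4D.
Split into bytes (most-significant first): C9 72 EB 4D.
Little-endian stores the least-significant byte at the lowest address.
So at ascending addresses the bytes are 4D EB 72 C9.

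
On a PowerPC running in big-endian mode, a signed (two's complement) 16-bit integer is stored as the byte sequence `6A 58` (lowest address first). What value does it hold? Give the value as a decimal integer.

Big-endian stores the most-significant byte at the lowest address.
The bytes are already most-significant first: 0x6A58.
0x6A58 = 27224.

27224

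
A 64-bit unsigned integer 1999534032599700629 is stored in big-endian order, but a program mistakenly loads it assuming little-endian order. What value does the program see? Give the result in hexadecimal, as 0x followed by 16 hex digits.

0x95D468D19BC5BF1B

1999534032599700629 in 64-bit hexadecimal is 0x1BBFC59BD168D495.
Stored big-endian, the bytes at ascending addresses are 1B BF C5 9B D1 68 D4 95.
Read back as little-endian, the first byte is least significant, giving 0x95D468D19BC5BF1B.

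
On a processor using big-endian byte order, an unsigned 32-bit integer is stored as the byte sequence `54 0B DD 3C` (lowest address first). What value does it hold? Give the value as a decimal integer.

Big-endian stores the most-significant byte at the lowest address.
The bytes are already most-significant first: 0x540BDD3C.
0x540BDD3C = 1410063676.

1410063676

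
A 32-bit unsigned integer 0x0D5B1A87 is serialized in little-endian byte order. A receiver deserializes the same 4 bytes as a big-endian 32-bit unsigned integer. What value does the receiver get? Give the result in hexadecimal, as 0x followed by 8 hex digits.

0x871A5B0D

Stored little-endian, the bytes at ascending addresses are 87 1A 5B 0D.
Read back as big-endian, the last byte is least significant, giving 0x871A5B0D.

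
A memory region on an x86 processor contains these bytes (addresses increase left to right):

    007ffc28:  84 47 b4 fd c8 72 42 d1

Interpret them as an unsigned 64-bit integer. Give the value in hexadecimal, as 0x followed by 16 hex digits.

In little-endian order the low byte comes first in memory.
Reassemble most-significant byte first: D1 42 72 C8 FD B4 47 84 → 0xD14272C8FDB44784.

0xD14272C8FDB44784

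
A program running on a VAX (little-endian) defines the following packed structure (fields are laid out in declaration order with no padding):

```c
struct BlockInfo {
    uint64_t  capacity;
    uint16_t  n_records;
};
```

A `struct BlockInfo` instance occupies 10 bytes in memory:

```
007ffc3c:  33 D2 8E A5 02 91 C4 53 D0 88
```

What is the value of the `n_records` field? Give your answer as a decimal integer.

`n_records` follows `capacity` (8 bytes), so it starts at byte offset 8 and occupies 2 bytes.
Bytes at offsets 8..9: D0 88.
Little-endian: lowest address holds the least-significant byte.
Reassemble most-significant byte first: 88 D0 → 0x88D0.
0x88D0 = 35024.

35024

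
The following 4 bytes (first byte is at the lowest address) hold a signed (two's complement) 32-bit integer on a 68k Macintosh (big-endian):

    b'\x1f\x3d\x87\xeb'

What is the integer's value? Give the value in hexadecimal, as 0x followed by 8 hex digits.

Big-endian stores the most-significant byte at the lowest address.
The bytes are already most-significant first: 0x1F3D87EB.

0x1F3D87EB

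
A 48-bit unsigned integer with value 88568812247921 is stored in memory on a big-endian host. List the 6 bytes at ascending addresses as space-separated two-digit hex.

88568812247921 in hexadecimal, padded to 48 bits, is 0x508D88979B71.
Split into bytes (most-significant first): 50 8D 88 97 9B 71.
Big-endian stores the most-significant byte at the lowest address.
So the memory order matches the most-significant-first order: 50 8D 88 97 9B 71.

50 8D 88 97 9B 71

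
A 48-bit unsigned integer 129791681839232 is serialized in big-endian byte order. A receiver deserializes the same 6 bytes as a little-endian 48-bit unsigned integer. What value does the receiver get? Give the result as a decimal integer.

141012760202102

129791681839232 in 48-bit hexadecimal is 0x760B7B174080.
Stored big-endian, the bytes at ascending addresses are 76 0B 7B 17 40 80.
Read back as little-endian, the first byte is least significant, giving 0x8040177B0B76.
0x8040177B0B76 = 141012760202102.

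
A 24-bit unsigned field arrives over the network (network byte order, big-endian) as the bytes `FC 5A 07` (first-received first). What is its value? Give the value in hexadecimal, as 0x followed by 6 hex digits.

In big-endian order the high byte comes first in memory.
The bytes are already most-significant first: 0xFC5A07.

0xFC5A07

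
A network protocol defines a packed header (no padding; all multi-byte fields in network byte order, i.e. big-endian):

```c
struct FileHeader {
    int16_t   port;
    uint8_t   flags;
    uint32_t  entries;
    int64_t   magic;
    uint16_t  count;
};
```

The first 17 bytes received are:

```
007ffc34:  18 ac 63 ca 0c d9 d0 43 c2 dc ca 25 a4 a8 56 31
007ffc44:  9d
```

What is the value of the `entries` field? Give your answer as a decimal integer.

3389839824

`entries` follows `port` (2 B), `flags` (1 B), so it starts at offset 2 + 1 = 3 and occupies 4 bytes.
Bytes at offsets 3..6: CA 0C D9 D0.
In big-endian order the high byte comes first in memory.
The bytes are already most-significant first: 0xCA0CD9D0.
0xCA0CD9D0 = 3389839824.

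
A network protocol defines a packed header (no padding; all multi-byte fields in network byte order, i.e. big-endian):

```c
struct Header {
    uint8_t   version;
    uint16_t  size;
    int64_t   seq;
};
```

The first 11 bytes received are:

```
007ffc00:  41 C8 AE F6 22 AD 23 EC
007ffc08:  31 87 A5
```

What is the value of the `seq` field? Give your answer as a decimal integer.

-710815421372987483

`seq` follows `version` (1 B), `size` (2 B), so it starts at offset 1 + 2 = 3 and occupies 8 bytes.
Bytes at offsets 3..10: F6 22 AD 23 EC 31 87 A5.
Big-endian stores the most-significant byte at the lowest address.
The bytes are already most-significant first: 0xF622AD23EC3187A5.
Top bit is set, so as a signed 64-bit value this is 0xF622AD23EC3187A5 − 2^64 = -710815421372987483.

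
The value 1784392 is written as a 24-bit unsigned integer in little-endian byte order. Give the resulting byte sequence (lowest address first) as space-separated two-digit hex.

1784392 in hexadecimal, padded to 24 bits, is 0x1B3A48.
Split into bytes (most-significant first): 1B 3A 48.
Little-endian: lowest address holds the least-significant byte.
So at ascending addresses the bytes are 48 3A 1B.

48 3A 1B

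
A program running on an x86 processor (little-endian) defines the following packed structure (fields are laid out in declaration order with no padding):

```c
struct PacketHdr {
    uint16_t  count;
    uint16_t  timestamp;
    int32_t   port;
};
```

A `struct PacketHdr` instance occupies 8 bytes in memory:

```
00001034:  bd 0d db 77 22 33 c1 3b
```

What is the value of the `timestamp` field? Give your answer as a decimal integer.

30683

`timestamp` follows `count` (2 bytes), so it starts at byte offset 2 and occupies 2 bytes.
Bytes at offsets 2..3: DB 77.
In little-endian order the low byte comes first in memory.
Reassemble most-significant byte first: 77 DB → 0x77DB.
0x77DB = 30683.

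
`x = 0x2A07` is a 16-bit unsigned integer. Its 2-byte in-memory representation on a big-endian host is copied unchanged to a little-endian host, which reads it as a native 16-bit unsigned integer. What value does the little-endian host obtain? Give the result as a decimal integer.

Stored big-endian, the bytes at ascending addresses are 2A 07.
Read back as little-endian, the first byte is least significant, giving 0x072A.
0x072A = 1834.

1834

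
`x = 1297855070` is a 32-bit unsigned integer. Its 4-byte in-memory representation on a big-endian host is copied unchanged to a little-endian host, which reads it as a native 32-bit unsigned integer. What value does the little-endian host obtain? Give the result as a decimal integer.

1297855070 in 32-bit hexadecimal is 0x4D5BB25E.
Stored big-endian, the bytes at ascending addresses are 4D 5B B2 5E.
Read back as little-endian, the first byte is least significant, giving 0x5EB25B4D.
0x5EB25B4D = 1588747085.

1588747085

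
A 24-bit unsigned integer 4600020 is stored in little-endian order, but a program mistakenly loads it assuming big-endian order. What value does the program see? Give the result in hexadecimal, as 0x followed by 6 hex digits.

4600020 in 24-bit hexadecimal is 0x4630D4.
Stored little-endian, the bytes at ascending addresses are D4 30 46.
Read back as big-endian, the last byte is least significant, giving 0xD43046.

0xD43046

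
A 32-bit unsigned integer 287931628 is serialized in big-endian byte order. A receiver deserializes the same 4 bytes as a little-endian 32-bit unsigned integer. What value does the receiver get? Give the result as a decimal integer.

287931628 in 32-bit hexadecimal is 0x11297CEC.
Stored big-endian, the bytes at ascending addresses are 11 29 7C EC.
Read back as little-endian, the first byte is least significant, giving 0xEC7C2911.
0xEC7C2911 = 3967559953.

3967559953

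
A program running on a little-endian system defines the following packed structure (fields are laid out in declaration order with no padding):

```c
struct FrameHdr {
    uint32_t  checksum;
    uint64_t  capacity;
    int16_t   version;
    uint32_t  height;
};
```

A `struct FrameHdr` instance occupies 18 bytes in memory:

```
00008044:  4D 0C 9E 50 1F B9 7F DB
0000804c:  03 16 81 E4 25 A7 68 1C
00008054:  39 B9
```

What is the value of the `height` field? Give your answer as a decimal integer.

3107527784

`height` follows `checksum` (4 B), `capacity` (8 B), `version` (2 B), so it starts at offset 4 + 8 + 2 = 14 and occupies 4 bytes.
Bytes at offsets 14..17: 68 1C 39 B9.
Little-endian: lowest address holds the least-significant byte.
Reassemble most-significant byte first: B9 39 1C 68 → 0xB9391C68.
0xB9391C68 = 3107527784.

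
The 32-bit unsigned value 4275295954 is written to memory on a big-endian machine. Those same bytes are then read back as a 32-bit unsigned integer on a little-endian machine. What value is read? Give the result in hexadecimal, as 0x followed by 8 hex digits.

4275295954 in 32-bit hexadecimal is 0xFED3D6D2.
Stored big-endian, the bytes at ascending addresses are FE D3 D6 D2.
Read back as little-endian, the first byte is least significant, giving 0xD2D6D3FE.

0xD2D6D3FE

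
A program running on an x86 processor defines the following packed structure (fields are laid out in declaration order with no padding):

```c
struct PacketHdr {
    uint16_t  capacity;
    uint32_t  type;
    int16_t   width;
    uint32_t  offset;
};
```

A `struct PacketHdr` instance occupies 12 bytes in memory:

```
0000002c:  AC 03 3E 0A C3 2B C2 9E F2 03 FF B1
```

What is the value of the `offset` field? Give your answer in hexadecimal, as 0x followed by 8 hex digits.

`offset` follows `capacity` (2 B), `type` (4 B), `width` (2 B), so it starts at offset 2 + 4 + 2 = 8 and occupies 4 bytes.
Bytes at offsets 8..11: F2 03 FF B1.
Little-endian stores the least-significant byte at the lowest address.
Reassemble most-significant byte first: B1 FF 03 F2 → 0xB1FF03F2.

0xB1FF03F2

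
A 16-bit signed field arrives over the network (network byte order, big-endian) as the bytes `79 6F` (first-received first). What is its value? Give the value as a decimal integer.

Big-endian: lowest address holds the most-significant byte.
The bytes are already most-significant first: 0x796F.
0x796F = 31087.

31087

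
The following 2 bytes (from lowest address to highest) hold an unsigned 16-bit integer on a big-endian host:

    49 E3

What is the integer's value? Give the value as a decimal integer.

18915

Big-endian stores the most-significant byte at the lowest address.
The bytes are already most-significant first: 0x49E3.
0x49E3 = 18915.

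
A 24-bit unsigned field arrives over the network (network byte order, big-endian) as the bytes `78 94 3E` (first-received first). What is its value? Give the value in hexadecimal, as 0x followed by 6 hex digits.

Big-endian: lowest address holds the most-significant byte.
The bytes are already most-significant first: 0x78943E.

0x78943E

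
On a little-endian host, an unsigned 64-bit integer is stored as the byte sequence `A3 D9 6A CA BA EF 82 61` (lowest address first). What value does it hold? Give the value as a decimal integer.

7026441954190350755

Little-endian: lowest address holds the least-significant byte.
Reassemble most-significant byte first: 61 82 EF BA CA 6A D9 A3 → 0x6182EFBACA6AD9A3.
0x6182EFBACA6AD9A3 = 7026441954190350755.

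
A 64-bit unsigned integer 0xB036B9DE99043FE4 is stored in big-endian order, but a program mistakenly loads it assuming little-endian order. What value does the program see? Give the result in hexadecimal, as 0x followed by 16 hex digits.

0xE43F0499DEB936B0

Stored big-endian, the bytes at ascending addresses are B0 36 B9 DE 99 04 3F E4.
Read back as little-endian, the first byte is least significant, giving 0xE43F0499DEB936B0.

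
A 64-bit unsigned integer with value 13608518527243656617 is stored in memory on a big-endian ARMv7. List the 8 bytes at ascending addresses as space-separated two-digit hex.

BC DB 2B 7F DF AE 1D A9

13608518527243656617 in hexadecimal, padded to 64 bits, is 0xBCDB2B7FDFAE1DA9.
Split into bytes (most-significant first): BC DB 2B 7F DF AE 1D A9.
Big-endian: lowest address holds the most-significant byte.
So the memory order matches the most-significant-first order: BC DB 2B 7F DF AE 1D A9.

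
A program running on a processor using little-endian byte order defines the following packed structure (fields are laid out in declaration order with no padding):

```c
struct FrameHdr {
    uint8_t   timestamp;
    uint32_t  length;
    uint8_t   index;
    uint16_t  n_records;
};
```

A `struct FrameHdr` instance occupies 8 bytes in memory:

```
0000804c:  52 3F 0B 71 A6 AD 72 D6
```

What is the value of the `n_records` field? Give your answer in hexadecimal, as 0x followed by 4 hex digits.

0xD672

`n_records` follows `timestamp` (1 B), `length` (4 B), `index` (1 B), so it starts at offset 1 + 4 + 1 = 6 and occupies 2 bytes.
Bytes at offsets 6..7: 72 D6.
In little-endian order the low byte comes first in memory.
Reassemble most-significant byte first: D6 72 → 0xD672.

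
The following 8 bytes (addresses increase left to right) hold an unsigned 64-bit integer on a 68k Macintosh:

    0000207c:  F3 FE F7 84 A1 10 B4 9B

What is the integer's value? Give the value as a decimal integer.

Big-endian stores the most-significant byte at the lowest address.
The bytes are already most-significant first: 0xF3FEF784A110B49B.
0xF3FEF784A110B49B = 17581762144310965403.

17581762144310965403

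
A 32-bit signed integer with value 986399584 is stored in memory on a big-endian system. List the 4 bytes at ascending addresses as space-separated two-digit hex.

3A CB 43 60

986399584 in hexadecimal, padded to 32 bits, is 0x3ACB4360.
Split into bytes (most-significant first): 3A CB 43 60.
Big-endian stores the most-significant byte at the lowest address.
So the memory order matches the most-significant-first order: 3A CB 43 60.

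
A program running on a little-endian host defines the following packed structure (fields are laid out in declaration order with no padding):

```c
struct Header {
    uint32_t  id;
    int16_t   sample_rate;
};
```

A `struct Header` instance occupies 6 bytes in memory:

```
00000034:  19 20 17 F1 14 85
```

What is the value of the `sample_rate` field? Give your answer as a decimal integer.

`sample_rate` follows `id` (4 bytes), so it starts at byte offset 4 and occupies 2 bytes.
Bytes at offsets 4..5: 14 85.
Little-endian stores the least-significant byte at the lowest address.
Reassemble most-significant byte first: 85 14 → 0x8514.
Top bit is set, so as a signed 16-bit value this is 0x8514 − 2^16 = -31468.

-31468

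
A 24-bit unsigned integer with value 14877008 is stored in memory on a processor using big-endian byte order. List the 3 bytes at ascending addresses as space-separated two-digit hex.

14877008 in hexadecimal, padded to 24 bits, is 0xE30150.
Split into bytes (most-significant first): E3 01 50.
Big-endian stores the most-significant byte at the lowest address.
So the memory order matches the most-significant-first order: E3 01 50.

E3 01 50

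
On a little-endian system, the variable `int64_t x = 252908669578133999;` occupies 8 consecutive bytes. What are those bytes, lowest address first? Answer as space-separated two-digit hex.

EF 41 D2 52 18 83 82 03

252908669578133999 in hexadecimal, padded to 64 bits, is 0x0382831852D241EF.
Split into bytes (most-significant first): 03 82 83 18 52 D2 41 EF.
Little-endian: lowest address holds the least-significant byte.
So at ascending addresses the bytes are EF 41 D2 52 18 83 82 03.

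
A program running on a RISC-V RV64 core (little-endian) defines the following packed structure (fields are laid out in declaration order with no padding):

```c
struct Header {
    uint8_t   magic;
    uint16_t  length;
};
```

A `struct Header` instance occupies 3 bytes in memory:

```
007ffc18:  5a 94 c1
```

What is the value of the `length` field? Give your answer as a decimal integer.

`length` follows `magic` (1 byte), so it starts at byte offset 1 and occupies 2 bytes.
Bytes at offsets 1..2: 94 C1.
Little-endian: lowest address holds the least-significant byte.
Reassemble most-significant byte first: C1 94 → 0xC194.
0xC194 = 49556.

49556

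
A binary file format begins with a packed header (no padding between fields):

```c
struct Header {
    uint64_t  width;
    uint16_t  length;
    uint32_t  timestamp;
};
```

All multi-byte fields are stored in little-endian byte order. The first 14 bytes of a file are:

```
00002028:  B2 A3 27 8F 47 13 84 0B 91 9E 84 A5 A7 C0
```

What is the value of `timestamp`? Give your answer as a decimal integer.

`timestamp` follows `width` (8 B), `length` (2 B), so it starts at offset 8 + 2 = 10 and occupies 4 bytes.
Bytes at offsets 10..13: 84 A5 A7 C0.
Little-endian stores the least-significant byte at the lowest address.
Reassemble most-significant byte first: C0 A7 A5 84 → 0xC0A7A584.
0xC0A7A584 = 3232212356.

3232212356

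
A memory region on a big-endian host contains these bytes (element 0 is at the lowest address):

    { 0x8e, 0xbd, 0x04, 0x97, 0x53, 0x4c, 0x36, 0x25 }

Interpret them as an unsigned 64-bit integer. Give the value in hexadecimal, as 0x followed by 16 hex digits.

In big-endian order the high byte comes first in memory.
The bytes are already most-significant first: 0x8EBD0497534C3625.

0x8EBD0497534C3625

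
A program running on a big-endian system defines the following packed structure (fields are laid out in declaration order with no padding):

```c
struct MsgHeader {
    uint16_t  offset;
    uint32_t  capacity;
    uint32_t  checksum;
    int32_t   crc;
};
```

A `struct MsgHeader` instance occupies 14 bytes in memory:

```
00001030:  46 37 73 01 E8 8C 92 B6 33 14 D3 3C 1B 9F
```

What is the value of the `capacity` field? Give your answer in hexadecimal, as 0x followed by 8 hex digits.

`capacity` follows `offset` (2 bytes), so it starts at byte offset 2 and occupies 4 bytes.
Bytes at offsets 2..5: 73 01 E8 8C.
Big-endian: lowest address holds the most-significant byte.
The bytes are already most-significant first: 0x7301E88C.

0x7301E88C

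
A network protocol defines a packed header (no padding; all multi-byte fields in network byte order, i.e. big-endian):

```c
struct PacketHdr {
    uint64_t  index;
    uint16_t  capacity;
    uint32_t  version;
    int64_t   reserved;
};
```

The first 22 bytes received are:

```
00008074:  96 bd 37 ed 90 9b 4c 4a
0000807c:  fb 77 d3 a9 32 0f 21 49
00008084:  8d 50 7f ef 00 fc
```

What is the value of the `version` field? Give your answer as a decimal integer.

3551080975

`version` follows `index` (8 B), `capacity` (2 B), so it starts at offset 8 + 2 = 10 and occupies 4 bytes.
Bytes at offsets 10..13: D3 A9 32 0F.
Big-endian: lowest address holds the most-significant byte.
The bytes are already most-significant first: 0xD3A9320F.
0xD3A9320F = 3551080975.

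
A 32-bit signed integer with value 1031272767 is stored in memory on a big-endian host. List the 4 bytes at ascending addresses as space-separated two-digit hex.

1031272767 in hexadecimal, padded to 32 bits, is 0x3D77F93F.
Split into bytes (most-significant first): 3D 77 F9 3F.
In big-endian order the high byte comes first in memory.
So the memory order matches the most-significant-first order: 3D 77 F9 3F.

3D 77 F9 3F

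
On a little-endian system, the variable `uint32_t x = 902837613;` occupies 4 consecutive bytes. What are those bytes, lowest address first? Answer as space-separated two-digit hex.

902837613 in hexadecimal, padded to 32 bits, is 0x35D0356D.
Split into bytes (most-significant first): 35 D0 35 6D.
In little-endian order the low byte comes first in memory.
So at ascending addresses the bytes are 6D 35 D0 35.

6D 35 D0 35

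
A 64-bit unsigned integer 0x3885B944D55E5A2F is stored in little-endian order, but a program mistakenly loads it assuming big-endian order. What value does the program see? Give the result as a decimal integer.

3412143937760625976

Stored little-endian, the bytes at ascending addresses are 2F 5A 5E D5 44 B9 85 38.
Read back as big-endian, the last byte is least significant, giving 0x2F5A5ED544B98538.
0x2F5A5ED544B98538 = 3412143937760625976.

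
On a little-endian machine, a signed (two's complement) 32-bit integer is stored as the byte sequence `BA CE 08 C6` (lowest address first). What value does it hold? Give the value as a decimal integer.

-972501318

Little-endian stores the least-significant byte at the lowest address.
Reassemble most-significant byte first: C6 08 CE BA → 0xC608CEBA.
Top bit is set, so as a signed 32-bit value this is 0xC608CEBA − 2^32 = -972501318.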